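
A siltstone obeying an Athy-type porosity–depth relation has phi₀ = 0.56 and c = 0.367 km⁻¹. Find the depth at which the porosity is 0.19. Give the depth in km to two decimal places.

Invert Athy's law: Z = ln(phi₀/phi) / c
Z = ln(0.56/0.19) / 0.367 = ln(2.947) / 0.367 = 1.0809 / 0.367 = 2.945 km

2.95 km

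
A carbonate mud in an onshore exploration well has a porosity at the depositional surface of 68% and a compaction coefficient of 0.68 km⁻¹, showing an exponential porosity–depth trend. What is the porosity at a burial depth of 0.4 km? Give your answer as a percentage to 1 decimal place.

51.8%

phi = phi₀·exp(−c·d) = 0.68 × exp(−0.68 × 0.4) = 0.68 × exp(−0.272)
  = 0.68 × 0.7619 = 0.5181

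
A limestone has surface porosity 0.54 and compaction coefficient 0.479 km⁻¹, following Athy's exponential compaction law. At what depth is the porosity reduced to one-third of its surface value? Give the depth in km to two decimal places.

2.29 km

phi/phi₀ = 1/3 ⇒ exp(−k·z) = 1/3 ⇒ z = ln(3) / k
z = 1.0986 / 0.479 = 2.294 km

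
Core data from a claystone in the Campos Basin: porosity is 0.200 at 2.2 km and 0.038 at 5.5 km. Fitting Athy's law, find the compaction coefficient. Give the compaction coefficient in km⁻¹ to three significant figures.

0.503 km⁻¹

Athy: n(Z) = n₀ e^(−cZ) ⇒ n₁/n₂ = e^{c(Z₂−Z₁)} ⇒ c = ln(n₁/n₂)/(Z₂−Z₁)
c = ln(0.2/0.038) / (5.5 − 2.2) = ln(5.263) / 3.3 = 1.6607 / 3.3 = 0.5033 km⁻¹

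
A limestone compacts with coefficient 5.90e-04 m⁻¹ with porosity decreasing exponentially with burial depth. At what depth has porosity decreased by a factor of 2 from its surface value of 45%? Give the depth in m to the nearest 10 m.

1170 m

Working in km (1 km = 1000 m; k in km⁻¹ = k in m⁻¹ × 1000):
phi/phi₀ = 1/2 ⇒ exp(−k·z) = 1/2 ⇒ z = ln(2) / k
z = 0.6931 / 0.59 = 1.175 km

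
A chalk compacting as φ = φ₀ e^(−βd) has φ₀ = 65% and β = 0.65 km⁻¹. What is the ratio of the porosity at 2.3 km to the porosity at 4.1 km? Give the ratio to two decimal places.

φ(d₁)/φ(d₂) = e^(−β·d₁)/e^(−β·d₂) = e^{β(d₂−d₁)}
= exp(0.65 × 1.8) = exp(1.17) = 3.2220

3.22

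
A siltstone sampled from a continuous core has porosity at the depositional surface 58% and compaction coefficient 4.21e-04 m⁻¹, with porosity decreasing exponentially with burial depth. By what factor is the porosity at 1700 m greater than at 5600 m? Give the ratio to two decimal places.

Working in km (1 km = 1000 m; β in km⁻¹ = β in m⁻¹ × 1000):
phi(Z₁)/phi(Z₂) = e^(−β·Z₁)/e^(−β·Z₂) = e^{β(Z₂−Z₁)}
= exp(0.421 × 3.9) = exp(1.642) = 5.1650

5.16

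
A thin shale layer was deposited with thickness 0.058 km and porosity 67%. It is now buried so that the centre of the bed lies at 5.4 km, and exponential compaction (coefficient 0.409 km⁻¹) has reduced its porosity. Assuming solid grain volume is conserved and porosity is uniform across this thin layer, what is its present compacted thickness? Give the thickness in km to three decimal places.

0.021 km

Porosity at 5.4 km: phi = 0.67·exp(−0.409×5.4) = 0.0736
Solid-volume conservation: h(1−phi) = h₀(1−phi₀) ⇒ h = h₀·(1−phi₀)/(1−phi)
h = 0.058 × (1 − 0.67)/(1 − 0.0736) = 0.058 × 0.3562 = 0.0207 km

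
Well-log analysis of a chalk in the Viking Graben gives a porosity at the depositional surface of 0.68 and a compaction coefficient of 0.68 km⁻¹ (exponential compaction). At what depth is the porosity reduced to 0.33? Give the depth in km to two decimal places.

Invert Athy's law: Z = ln(phi₀/phi) / c
Z = ln(0.68/0.33) / 0.68 = ln(2.061) / 0.68 = 0.7230 / 0.68 = 1.063 km

1.06 km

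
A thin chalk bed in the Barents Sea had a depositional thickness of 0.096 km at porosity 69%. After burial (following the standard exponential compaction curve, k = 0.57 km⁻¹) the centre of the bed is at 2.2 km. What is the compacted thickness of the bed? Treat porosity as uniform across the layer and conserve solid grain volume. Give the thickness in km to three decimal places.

Porosity at 2.2 km: n = 0.69·exp(−0.57×2.2) = 0.1969
Solid-volume conservation: h(1−n) = h₀(1−n₀) ⇒ h = h₀·(1−n₀)/(1−n)
h = 0.096 × (1 − 0.69)/(1 − 0.1969) = 0.096 × 0.3860 = 0.0371 km

0.037 km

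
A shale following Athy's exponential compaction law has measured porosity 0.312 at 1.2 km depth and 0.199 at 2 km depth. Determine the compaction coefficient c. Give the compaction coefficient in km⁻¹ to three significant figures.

Athy: n(z) = n₀ e^(−cz) ⇒ n₁/n₂ = e^{c(z₂−z₁)} ⇒ c = ln(n₁/n₂)/(z₂−z₁)
c = ln(0.312/0.199) / (2 − 1.2) = ln(1.568) / 0.8 = 0.4497 / 0.8 = 0.5621 km⁻¹

0.562 km⁻¹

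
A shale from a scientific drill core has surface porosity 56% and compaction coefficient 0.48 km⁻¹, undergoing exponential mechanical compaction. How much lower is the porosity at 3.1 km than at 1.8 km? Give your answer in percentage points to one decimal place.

n(1.8) = 0.56·e^(−0.48×1.8) = 0.2360
n(3.1) = 0.56·e^(−0.48×3.1) = 0.1265
Δn = 0.2360 − 0.1265 = 0.1096

11.0 percentage points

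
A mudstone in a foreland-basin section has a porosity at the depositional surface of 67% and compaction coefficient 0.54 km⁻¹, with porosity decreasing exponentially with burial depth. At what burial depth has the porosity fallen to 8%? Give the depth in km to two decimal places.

3.94 km

Invert Athy's law: Z = ln(n₀/n) / c
Z = ln(0.67/0.08) / 0.54 = ln(8.375) / 0.54 = 2.1253 / 0.54 = 3.936 km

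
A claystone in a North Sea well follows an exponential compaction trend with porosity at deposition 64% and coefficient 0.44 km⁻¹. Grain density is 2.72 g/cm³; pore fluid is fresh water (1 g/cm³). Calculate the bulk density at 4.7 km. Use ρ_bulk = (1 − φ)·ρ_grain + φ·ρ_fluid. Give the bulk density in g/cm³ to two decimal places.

2.58 g/cm³

Porosity at depth: phi = 0.64·exp(−0.44×4.7) = 0.64×0.1264 = 0.0809
Bulk density: ρ_b = (1−phi)ρ_g + phi·ρ_f = 0.9191×2.72 + 0.0809×1
       = 2.500 + 0.081 = 2.581 g/cm³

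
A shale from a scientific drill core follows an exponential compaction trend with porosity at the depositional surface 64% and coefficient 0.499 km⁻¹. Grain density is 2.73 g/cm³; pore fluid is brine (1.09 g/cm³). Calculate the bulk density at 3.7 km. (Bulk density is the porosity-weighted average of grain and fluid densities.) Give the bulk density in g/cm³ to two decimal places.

2.56 g/cm³

Porosity at depth: n = 0.64·exp(−0.499×3.7) = 0.64×0.1578 = 0.1010
Bulk density: ρ_b = (1−n)ρ_g + n·ρ_f = 0.8990×2.73 + 0.1010×1.09
       = 2.454 + 0.110 = 2.564 g/cm³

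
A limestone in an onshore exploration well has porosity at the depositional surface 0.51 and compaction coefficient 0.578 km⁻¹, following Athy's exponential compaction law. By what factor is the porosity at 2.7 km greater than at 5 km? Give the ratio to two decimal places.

phi(z₁)/phi(z₂) = e^(−k·z₁)/e^(−k·z₂) = e^{k(z₂−z₁)}
= exp(0.578 × 2.3) = exp(1.329) = 3.7788

3.78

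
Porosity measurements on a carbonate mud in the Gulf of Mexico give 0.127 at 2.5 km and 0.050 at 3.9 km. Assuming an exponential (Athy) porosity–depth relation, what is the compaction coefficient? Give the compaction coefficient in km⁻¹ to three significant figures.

Athy: phi(Z) = phi₀ e^(−cZ) ⇒ phi₁/phi₂ = e^{c(Z₂−Z₁)} ⇒ c = ln(phi₁/phi₂)/(Z₂−Z₁)
c = ln(0.127/0.05) / (3.9 − 2.5) = ln(2.54) / 1.4 = 0.9322 / 1.4 = 0.6658 km⁻¹

0.666 km⁻¹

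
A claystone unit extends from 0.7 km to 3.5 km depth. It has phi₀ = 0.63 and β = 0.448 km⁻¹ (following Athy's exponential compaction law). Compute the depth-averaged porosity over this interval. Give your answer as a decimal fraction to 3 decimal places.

⟨phi⟩ = (1/(Z₂−Z₁)) ∫ phi₀ e^(−βZ) dZ = phi₀·(e^(−β·Z₁) − e^(−β·Z₂)) / (β·(Z₂−Z₁))
e^(−0.448×0.7) = 0.7308; e^(−0.448×3.5) = 0.2085
⟨phi⟩ = 0.63 × (0.7308 − 0.2085) / (0.448 × 2.8) = 0.63 × 0.4164 = 0.2623

0.262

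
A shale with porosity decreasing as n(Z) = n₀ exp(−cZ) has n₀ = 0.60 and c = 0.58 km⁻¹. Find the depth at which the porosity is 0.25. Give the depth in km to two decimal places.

1.51 km

Invert Athy's law: Z = ln(n₀/n) / c
Z = ln(0.6/0.25) / 0.58 = ln(2.4) / 0.58 = 0.8755 / 0.58 = 1.509 km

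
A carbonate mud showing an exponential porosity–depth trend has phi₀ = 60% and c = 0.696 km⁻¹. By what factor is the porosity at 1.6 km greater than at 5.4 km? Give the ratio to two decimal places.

phi(Z₁)/phi(Z₂) = e^(−c·Z₁)/e^(−c·Z₂) = e^{c(Z₂−Z₁)}
= exp(0.696 × 3.8) = exp(2.645) = 14.0806

14.08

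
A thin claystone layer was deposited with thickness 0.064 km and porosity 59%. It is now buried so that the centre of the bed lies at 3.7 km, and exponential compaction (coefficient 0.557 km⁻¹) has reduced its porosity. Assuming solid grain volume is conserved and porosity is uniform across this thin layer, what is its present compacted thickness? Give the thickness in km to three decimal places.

Porosity at 3.7 km: phi = 0.59·exp(−0.557×3.7) = 0.0751
Solid-volume conservation: h(1−phi) = h₀(1−phi₀) ⇒ h = h₀·(1−phi₀)/(1−phi)
h = 0.064 × (1 − 0.59)/(1 − 0.0751) = 0.064 × 0.4433 = 0.0284 km

0.028 km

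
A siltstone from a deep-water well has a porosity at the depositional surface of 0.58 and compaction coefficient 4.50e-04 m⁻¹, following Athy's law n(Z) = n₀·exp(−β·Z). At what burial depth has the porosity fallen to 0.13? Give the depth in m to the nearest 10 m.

3320 m

Working in km (1 km = 1000 m; β in km⁻¹ = β in m⁻¹ × 1000):
Invert Athy's law: Z = ln(n₀/n) / β
Z = ln(0.58/0.13) / 0.45 = ln(4.462) / 0.45 = 1.4955 / 0.45 = 3.323 km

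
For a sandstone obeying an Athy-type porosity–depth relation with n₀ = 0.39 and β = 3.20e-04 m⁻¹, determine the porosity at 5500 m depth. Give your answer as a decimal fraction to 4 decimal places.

Working in km (1 km = 1000 m; β in km⁻¹ = β in m⁻¹ × 1000):
n = n₀·exp(−β·Z) = 0.39 × exp(−0.32 × 5.5) = 0.39 × exp(−1.76)
  = 0.39 × 0.1720 = 0.0671

0.0671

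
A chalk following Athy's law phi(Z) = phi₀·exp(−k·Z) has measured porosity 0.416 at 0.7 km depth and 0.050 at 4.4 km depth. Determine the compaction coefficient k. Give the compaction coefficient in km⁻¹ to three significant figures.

0.573 km⁻¹

Athy: phi(Z) = phi₀ e^(−kZ) ⇒ phi₁/phi₂ = e^{k(Z₂−Z₁)} ⇒ k = ln(phi₁/phi₂)/(Z₂−Z₁)
k = ln(0.416/0.05) / (4.4 − 0.7) = ln(8.32) / 3.7 = 2.1187 / 3.7 = 0.5726 km⁻¹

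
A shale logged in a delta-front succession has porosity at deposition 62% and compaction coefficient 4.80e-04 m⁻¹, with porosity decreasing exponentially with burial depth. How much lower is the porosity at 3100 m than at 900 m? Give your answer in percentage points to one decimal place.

26.2 percentage points

Working in km (1 km = 1000 m; c in km⁻¹ = c in m⁻¹ × 1000):
phi(0.9) = 0.62·e^(−0.48×0.9) = 0.4025
phi(3.1) = 0.62·e^(−0.48×3.1) = 0.1400
Δphi = 0.4025 − 0.1400 = 0.2625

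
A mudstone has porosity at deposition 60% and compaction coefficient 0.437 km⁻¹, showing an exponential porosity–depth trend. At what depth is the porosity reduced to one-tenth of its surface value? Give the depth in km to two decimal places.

n/n₀ = 1/10 ⇒ exp(−β·z) = 1/10 ⇒ z = ln(10) / β
z = 2.3026 / 0.437 = 5.269 km

5.27 km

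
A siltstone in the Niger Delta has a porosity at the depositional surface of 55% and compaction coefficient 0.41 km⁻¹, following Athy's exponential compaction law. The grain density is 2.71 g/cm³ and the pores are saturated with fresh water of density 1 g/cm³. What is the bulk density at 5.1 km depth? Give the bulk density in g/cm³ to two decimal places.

Porosity at depth: phi = 0.55·exp(−0.41×5.1) = 0.55×0.1236 = 0.0680
Bulk density: ρ_b = (1−phi)ρ_g + phi·ρ_f = 0.9320×2.71 + 0.0680×1
       = 2.526 + 0.068 = 2.594 g/cm³

2.59 g/cm³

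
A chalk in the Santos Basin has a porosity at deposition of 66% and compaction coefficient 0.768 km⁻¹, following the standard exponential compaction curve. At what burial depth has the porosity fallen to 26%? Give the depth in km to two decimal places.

1.21 km

Invert Athy's law: d = ln(φ₀/φ) / β
d = ln(0.66/0.26) / 0.768 = ln(2.538) / 0.768 = 0.9316 / 0.768 = 1.213 km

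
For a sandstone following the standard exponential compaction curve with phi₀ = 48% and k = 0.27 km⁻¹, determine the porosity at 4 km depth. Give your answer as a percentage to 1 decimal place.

phi = phi₀·exp(−k·Z) = 0.48 × exp(−0.27 × 4) = 0.48 × exp(−1.08)
  = 0.48 × 0.3396 = 0.1630

16.3%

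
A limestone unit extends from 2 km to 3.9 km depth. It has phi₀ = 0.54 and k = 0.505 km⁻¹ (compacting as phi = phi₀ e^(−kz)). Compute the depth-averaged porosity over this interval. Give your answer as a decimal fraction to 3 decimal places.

⟨phi⟩ = (1/(z₂−z₁)) ∫ phi₀ e^(−kz) dz = phi₀·(e^(−k·z₁) − e^(−k·z₂)) / (k·(z₂−z₁))
e^(−0.505×2) = 0.3642; e^(−0.505×3.9) = 0.1395
⟨phi⟩ = 0.54 × (0.3642 − 0.1395) / (0.505 × 1.9) = 0.54 × 0.2342 = 0.1265

0.126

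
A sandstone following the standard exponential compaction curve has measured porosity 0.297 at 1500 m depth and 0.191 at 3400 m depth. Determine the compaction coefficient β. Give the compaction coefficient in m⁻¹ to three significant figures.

Working in km (1 km = 1000 m; β in km⁻¹ = β in m⁻¹ × 1000):
Athy: n(z) = n₀ e^(−βz) ⇒ n₁/n₂ = e^{β(z₂−z₁)} ⇒ β = ln(n₁/n₂)/(z₂−z₁)
β = ln(0.297/0.191) / (3.4 − 1.5) = ln(1.555) / 1.9 = 0.4415 / 1.9 = 0.2323 km⁻¹

0.000232 m⁻¹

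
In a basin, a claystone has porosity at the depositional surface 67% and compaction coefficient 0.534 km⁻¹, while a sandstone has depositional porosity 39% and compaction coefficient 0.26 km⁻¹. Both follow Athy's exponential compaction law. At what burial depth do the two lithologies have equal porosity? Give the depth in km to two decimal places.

1.97 km

Set φ₀ₐ e^(−kₐz) = φ₀ᵦ e^(−kᵦz) ⇒ ln(φ₀ₐ/φ₀ᵦ) = (kₐ − kᵦ)·z
z = ln(0.67/0.39) / (0.534 − 0.26) = 0.5411 / 0.274 = 1.975 km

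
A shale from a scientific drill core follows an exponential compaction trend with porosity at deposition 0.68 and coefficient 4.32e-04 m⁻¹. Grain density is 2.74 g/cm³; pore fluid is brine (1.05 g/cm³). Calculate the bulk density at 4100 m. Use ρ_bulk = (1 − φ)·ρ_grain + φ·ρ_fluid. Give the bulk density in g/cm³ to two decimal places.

2.54 g/cm³

Working in km (1 km = 1000 m; k in km⁻¹ = k in m⁻¹ × 1000):
Porosity at depth: n = 0.68·exp(−0.432×4.1) = 0.68×0.1701 = 0.1157
Bulk density: ρ_b = (1−n)ρ_g + n·ρ_f = 0.8843×2.74 + 0.1157×1.05
       = 2.423 + 0.121 = 2.544 g/cm³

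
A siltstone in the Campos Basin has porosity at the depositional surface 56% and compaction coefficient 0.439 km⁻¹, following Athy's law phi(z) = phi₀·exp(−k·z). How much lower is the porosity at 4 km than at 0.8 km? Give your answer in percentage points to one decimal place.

29.7 percentage points

phi(0.8) = 0.56·e^(−0.439×0.8) = 0.3942
phi(4) = 0.56·e^(−0.439×4) = 0.0967
Δphi = 0.3942 − 0.0967 = 0.2974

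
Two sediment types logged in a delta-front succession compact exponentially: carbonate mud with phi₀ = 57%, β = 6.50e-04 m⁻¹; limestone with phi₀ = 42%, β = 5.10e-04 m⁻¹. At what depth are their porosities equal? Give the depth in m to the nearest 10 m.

2180 m

Working in km (1 km = 1000 m; β in km⁻¹ = β in m⁻¹ × 1000):
Set phi₀ₐ e^(−βₐz) = phi₀ᵦ e^(−βᵦz) ⇒ ln(phi₀ₐ/phi₀ᵦ) = (βₐ − βᵦ)·z
z = ln(0.57/0.42) / (0.65 − 0.51) = 0.3054 / 0.14 = 2.181 km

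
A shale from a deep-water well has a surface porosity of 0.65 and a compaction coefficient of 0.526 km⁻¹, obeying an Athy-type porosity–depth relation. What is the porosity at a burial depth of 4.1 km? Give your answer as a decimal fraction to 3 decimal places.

φ = φ₀·exp(−β·z) = 0.65 × exp(−0.526 × 4.1) = 0.65 × exp(−2.157)
  = 0.65 × 0.1157 = 0.0752

0.075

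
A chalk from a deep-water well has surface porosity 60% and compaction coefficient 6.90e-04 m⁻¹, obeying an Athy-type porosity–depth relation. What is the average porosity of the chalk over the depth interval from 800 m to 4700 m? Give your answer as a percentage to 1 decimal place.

12.0%

Working in km (1 km = 1000 m; c in km⁻¹ = c in m⁻¹ × 1000):
⟨φ⟩ = (1/(z₂−z₁)) ∫ φ₀ e^(−cz) dz = φ₀·(e^(−c·z₁) − e^(−c·z₂)) / (c·(z₂−z₁))
e^(−0.69×0.8) = 0.5758; e^(−0.69×4.7) = 0.0390
⟨φ⟩ = 0.6 × (0.5758 − 0.0390) / (0.69 × 3.9) = 0.6 × 0.1995 = 0.1197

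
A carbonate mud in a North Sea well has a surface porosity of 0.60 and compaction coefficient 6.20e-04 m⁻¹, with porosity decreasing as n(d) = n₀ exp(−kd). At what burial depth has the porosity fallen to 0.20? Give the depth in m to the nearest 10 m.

Working in km (1 km = 1000 m; k in km⁻¹ = k in m⁻¹ × 1000):
Invert Athy's law: d = ln(n₀/n) / k
d = ln(0.6/0.2) / 0.62 = ln(3) / 0.62 = 1.0986 / 0.62 = 1.772 km

1770 m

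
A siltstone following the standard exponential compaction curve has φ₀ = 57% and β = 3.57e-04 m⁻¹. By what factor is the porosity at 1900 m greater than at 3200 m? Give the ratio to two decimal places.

1.59

Working in km (1 km = 1000 m; β in km⁻¹ = β in m⁻¹ × 1000):
φ(z₁)/φ(z₂) = e^(−β·z₁)/e^(−β·z₂) = e^{β(z₂−z₁)}
= exp(0.357 × 1.3) = exp(0.4641) = 1.5906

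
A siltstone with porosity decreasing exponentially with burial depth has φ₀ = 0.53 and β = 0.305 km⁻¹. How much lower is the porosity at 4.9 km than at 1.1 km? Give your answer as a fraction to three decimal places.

φ(1.1) = 0.53·e^(−0.305×1.1) = 0.3789
φ(4.9) = 0.53·e^(−0.305×4.9) = 0.1189
Δφ = 0.3789 − 0.1189 = 0.2600

0.260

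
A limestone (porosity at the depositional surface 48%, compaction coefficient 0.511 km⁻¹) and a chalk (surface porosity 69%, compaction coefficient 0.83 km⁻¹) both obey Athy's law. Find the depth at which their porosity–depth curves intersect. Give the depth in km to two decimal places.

1.14 km

Set φ₀ₐ e^(−βₐz) = φ₀ᵦ e^(−βᵦz) ⇒ ln(φ₀ₐ/φ₀ᵦ) = (βₐ − βᵦ)·z
z = ln(0.48/0.69) / (0.511 − 0.83) = -0.3629 / -0.319 = 1.138 km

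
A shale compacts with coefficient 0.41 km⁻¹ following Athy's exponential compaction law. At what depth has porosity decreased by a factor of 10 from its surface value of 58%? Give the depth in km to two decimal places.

5.62 km

phi/phi₀ = 1/10 ⇒ exp(−k·d) = 1/10 ⇒ d = ln(10) / k
d = 2.3026 / 0.41 = 5.616 km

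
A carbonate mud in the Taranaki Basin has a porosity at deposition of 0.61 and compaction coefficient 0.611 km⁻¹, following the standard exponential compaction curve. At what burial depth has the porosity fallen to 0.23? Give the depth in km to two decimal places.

1.60 km

Invert Athy's law: z = ln(n₀/n) / c
z = ln(0.61/0.23) / 0.611 = ln(2.652) / 0.611 = 0.9754 / 0.611 = 1.596 km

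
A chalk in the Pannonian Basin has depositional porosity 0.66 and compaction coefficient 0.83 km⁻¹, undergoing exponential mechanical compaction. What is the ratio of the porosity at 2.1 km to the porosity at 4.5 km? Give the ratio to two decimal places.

7.33

φ(z₁)/φ(z₂) = e^(−k·z₁)/e^(−k·z₂) = e^{k(z₂−z₁)}
= exp(0.83 × 2.4) = exp(1.992) = 7.3302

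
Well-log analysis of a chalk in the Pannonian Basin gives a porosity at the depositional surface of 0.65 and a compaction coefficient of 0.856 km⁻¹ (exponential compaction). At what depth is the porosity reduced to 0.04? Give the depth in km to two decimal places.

3.26 km

Invert Athy's law: d = ln(n₀/n) / c
d = ln(0.65/0.04) / 0.856 = ln(16.25) / 0.856 = 2.7881 / 0.856 = 3.257 km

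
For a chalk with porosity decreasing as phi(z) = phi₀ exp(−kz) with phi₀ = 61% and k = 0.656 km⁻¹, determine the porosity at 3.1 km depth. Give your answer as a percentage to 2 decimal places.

7.98%

phi = phi₀·exp(−k·z) = 0.61 × exp(−0.656 × 3.1) = 0.61 × exp(−2.034)
  = 0.61 × 0.1309 = 0.0798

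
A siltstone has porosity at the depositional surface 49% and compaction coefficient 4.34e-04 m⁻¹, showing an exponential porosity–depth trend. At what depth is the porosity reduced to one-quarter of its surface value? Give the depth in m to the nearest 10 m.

3190 m

Working in km (1 km = 1000 m; k in km⁻¹ = k in m⁻¹ × 1000):
n/n₀ = 1/4 ⇒ exp(−k·d) = 1/4 ⇒ d = ln(4) / k
d = 1.3863 / 0.434 = 3.194 km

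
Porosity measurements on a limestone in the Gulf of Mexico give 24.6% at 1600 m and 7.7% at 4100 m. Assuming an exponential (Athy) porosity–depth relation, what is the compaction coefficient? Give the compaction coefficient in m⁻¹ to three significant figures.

0.000465 m⁻¹

Working in km (1 km = 1000 m; β in km⁻¹ = β in m⁻¹ × 1000):
Athy: n(Z) = n₀ e^(−βZ) ⇒ n₁/n₂ = e^{β(Z₂−Z₁)} ⇒ β = ln(n₁/n₂)/(Z₂−Z₁)
β = ln(0.246/0.077) / (4.1 − 1.6) = ln(3.195) / 2.5 = 1.1615 / 2.5 = 0.4646 km⁻¹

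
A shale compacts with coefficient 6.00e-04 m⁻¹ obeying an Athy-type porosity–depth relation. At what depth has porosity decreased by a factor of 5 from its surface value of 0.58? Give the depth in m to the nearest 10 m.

2680 m

Working in km (1 km = 1000 m; k in km⁻¹ = k in m⁻¹ × 1000):
φ/φ₀ = 1/5 ⇒ exp(−k·z) = 1/5 ⇒ z = ln(5) / k
z = 1.6094 / 0.6 = 2.682 km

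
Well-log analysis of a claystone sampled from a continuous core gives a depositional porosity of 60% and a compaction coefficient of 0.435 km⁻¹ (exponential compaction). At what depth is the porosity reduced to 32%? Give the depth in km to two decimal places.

1.45 km

Invert Athy's law: Z = ln(φ₀/φ) / k
Z = ln(0.6/0.32) / 0.435 = ln(1.875) / 0.435 = 0.6286 / 0.435 = 1.445 km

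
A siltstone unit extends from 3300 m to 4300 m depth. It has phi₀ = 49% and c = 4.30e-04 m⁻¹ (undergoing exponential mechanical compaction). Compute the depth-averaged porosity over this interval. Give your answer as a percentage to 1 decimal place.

Working in km (1 km = 1000 m; c in km⁻¹ = c in m⁻¹ × 1000):
⟨phi⟩ = (1/(z₂−z₁)) ∫ phi₀ e^(−cz) dz = phi₀·(e^(−c·z₁) − e^(−c·z₂)) / (c·(z₂−z₁))
e^(−0.43×3.3) = 0.2420; e^(−0.43×4.3) = 0.1574
⟨phi⟩ = 0.49 × (0.2420 − 0.1574) / (0.43 × 1) = 0.49 × 0.1967 = 0.0964

9.6%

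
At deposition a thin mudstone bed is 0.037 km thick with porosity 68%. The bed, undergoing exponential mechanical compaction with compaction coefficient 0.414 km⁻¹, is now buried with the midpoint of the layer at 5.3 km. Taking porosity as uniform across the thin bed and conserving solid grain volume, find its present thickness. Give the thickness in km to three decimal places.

0.013 km

Porosity at 5.3 km: n = 0.68·exp(−0.414×5.3) = 0.0758
Solid-volume conservation: h(1−n) = h₀(1−n₀) ⇒ h = h₀·(1−n₀)/(1−n)
h = 0.037 × (1 − 0.68)/(1 − 0.0758) = 0.037 × 0.3462 = 0.0128 km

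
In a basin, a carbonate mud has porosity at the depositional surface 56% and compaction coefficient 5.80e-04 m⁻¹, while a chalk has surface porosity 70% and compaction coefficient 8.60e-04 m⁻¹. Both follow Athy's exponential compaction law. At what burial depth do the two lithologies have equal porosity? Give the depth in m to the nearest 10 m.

800 m

Working in km (1 km = 1000 m; β in km⁻¹ = β in m⁻¹ × 1000):
Set n₀ₐ e^(−βₐz) = n₀ᵦ e^(−βᵦz) ⇒ ln(n₀ₐ/n₀ᵦ) = (βₐ − βᵦ)·z
z = ln(0.56/0.7) / (0.58 − 0.86) = -0.2231 / -0.28 = 0.797 km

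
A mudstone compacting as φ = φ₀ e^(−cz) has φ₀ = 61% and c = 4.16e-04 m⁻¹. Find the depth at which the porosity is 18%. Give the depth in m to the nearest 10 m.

2930 m

Working in km (1 km = 1000 m; c in km⁻¹ = c in m⁻¹ × 1000):
Invert Athy's law: z = ln(φ₀/φ) / c
z = ln(0.61/0.18) / 0.416 = ln(3.389) / 0.416 = 1.2205 / 0.416 = 2.934 km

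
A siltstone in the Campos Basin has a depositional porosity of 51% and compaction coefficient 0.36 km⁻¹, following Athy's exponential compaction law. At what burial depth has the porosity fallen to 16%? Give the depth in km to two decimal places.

Invert Athy's law: Z = ln(φ₀/φ) / k
Z = ln(0.51/0.16) / 0.36 = ln(3.188) / 0.36 = 1.1592 / 0.36 = 3.220 km

3.22 km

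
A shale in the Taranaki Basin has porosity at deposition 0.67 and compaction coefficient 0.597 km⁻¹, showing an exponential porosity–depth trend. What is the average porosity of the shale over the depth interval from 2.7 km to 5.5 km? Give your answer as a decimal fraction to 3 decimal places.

0.065

⟨n⟩ = (1/(d₂−d₁)) ∫ n₀ e^(−βd) dd = n₀·(e^(−β·d₁) − e^(−β·d₂)) / (β·(d₂−d₁))
e^(−0.597×2.7) = 0.1995; e^(−0.597×5.5) = 0.0375
⟨n⟩ = 0.67 × (0.1995 − 0.0375) / (0.597 × 2.8) = 0.67 × 0.0969 = 0.0649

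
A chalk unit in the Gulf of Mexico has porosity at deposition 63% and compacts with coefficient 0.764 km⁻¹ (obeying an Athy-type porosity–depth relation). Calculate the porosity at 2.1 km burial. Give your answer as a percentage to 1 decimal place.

phi = phi₀·exp(−k·Z) = 0.63 × exp(−0.764 × 2.1) = 0.63 × exp(−1.604)
  = 0.63 × 0.2010 = 0.1266

12.7%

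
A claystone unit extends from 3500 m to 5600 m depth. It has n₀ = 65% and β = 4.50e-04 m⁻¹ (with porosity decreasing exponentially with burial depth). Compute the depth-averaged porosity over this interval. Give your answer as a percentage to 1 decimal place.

Working in km (1 km = 1000 m; β in km⁻¹ = β in m⁻¹ × 1000):
⟨n⟩ = (1/(Z₂−Z₁)) ∫ n₀ e^(−βZ) dZ = n₀·(e^(−β·Z₁) − e^(−β·Z₂)) / (β·(Z₂−Z₁))
e^(−0.45×3.5) = 0.2070; e^(−0.45×5.6) = 0.0805
⟨n⟩ = 0.65 × (0.2070 − 0.0805) / (0.45 × 2.1) = 0.65 × 0.1339 = 0.0870

8.7%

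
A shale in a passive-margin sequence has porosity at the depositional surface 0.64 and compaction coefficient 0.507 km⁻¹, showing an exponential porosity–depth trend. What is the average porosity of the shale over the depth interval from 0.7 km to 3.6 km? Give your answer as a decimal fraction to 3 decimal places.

⟨phi⟩ = (1/(d₂−d₁)) ∫ phi₀ e^(−cd) dd = phi₀·(e^(−c·d₁) − e^(−c·d₂)) / (c·(d₂−d₁))
e^(−0.507×0.7) = 0.7012; e^(−0.507×3.6) = 0.1612
⟨phi⟩ = 0.64 × (0.7012 − 0.1612) / (0.507 × 2.9) = 0.64 × 0.3673 = 0.2351

0.235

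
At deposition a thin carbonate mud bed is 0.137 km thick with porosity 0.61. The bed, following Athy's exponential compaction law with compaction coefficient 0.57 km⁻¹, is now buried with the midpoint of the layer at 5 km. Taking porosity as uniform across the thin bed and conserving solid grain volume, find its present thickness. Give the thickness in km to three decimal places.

Porosity at 5 km: φ = 0.61·exp(−0.57×5) = 0.0353
Solid-volume conservation: h(1−φ) = h₀(1−φ₀) ⇒ h = h₀·(1−φ₀)/(1−φ)
h = 0.137 × (1 − 0.61)/(1 − 0.0353) = 0.137 × 0.4043 = 0.0554 km

0.055 km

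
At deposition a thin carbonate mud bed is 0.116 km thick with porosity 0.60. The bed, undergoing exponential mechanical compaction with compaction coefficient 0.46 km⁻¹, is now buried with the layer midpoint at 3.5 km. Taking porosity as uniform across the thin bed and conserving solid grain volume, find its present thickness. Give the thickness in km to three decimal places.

0.053 km

Porosity at 3.5 km: φ = 0.6·exp(−0.46×3.5) = 0.1199
Solid-volume conservation: h(1−φ) = h₀(1−φ₀) ⇒ h = h₀·(1−φ₀)/(1−φ)
h = 0.116 × (1 − 0.6)/(1 − 0.1199) = 0.116 × 0.4545 = 0.0527 km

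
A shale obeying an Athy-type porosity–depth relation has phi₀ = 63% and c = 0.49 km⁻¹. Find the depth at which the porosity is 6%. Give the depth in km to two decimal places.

Invert Athy's law: Z = ln(phi₀/phi) / c
Z = ln(0.63/0.06) / 0.49 = ln(10.5) / 0.49 = 2.3514 / 0.49 = 4.799 km

4.80 km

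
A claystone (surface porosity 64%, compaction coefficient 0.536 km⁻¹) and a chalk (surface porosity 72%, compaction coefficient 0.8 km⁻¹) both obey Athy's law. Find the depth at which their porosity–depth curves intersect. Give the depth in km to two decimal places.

Set φ₀ₐ e^(−βₐd) = φ₀ᵦ e^(−βᵦd) ⇒ ln(φ₀ₐ/φ₀ᵦ) = (βₐ − βᵦ)·d
d = ln(0.64/0.72) / (0.536 − 0.8) = -0.1178 / -0.264 = 0.446 km

0.45 km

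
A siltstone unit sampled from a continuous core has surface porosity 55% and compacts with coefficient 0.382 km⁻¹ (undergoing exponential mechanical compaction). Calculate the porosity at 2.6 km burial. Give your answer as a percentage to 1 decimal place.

20.4%

n = n₀·exp(−c·d) = 0.55 × exp(−0.382 × 2.6) = 0.55 × exp(−0.9932)
  = 0.55 × 0.3704 = 0.2037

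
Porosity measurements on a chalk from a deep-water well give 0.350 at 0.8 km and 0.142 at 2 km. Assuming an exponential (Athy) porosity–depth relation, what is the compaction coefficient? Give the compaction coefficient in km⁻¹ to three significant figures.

Athy: n(d) = n₀ e^(−cd) ⇒ n₁/n₂ = e^{c(d₂−d₁)} ⇒ c = ln(n₁/n₂)/(d₂−d₁)
c = ln(0.35/0.142) / (2 − 0.8) = ln(2.465) / 1.2 = 0.9021 / 1.2 = 0.7518 km⁻¹

0.752 km⁻¹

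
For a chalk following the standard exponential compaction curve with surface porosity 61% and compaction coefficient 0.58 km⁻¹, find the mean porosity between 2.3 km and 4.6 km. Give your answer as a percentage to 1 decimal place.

⟨n⟩ = (1/(z₂−z₁)) ∫ n₀ e^(−βz) dz = n₀·(e^(−β·z₁) − e^(−β·z₂)) / (β·(z₂−z₁))
e^(−0.58×2.3) = 0.2634; e^(−0.58×4.6) = 0.0694
⟨n⟩ = 0.61 × (0.2634 − 0.0694) / (0.58 × 2.3) = 0.61 × 0.1455 = 0.0887

8.9%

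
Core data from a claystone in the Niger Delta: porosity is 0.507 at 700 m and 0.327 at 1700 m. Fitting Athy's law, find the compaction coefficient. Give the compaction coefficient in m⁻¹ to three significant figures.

0.000439 m⁻¹

Working in km (1 km = 1000 m; c in km⁻¹ = c in m⁻¹ × 1000):
Athy: n(d) = n₀ e^(−cd) ⇒ n₁/n₂ = e^{c(d₂−d₁)} ⇒ c = ln(n₁/n₂)/(d₂−d₁)
c = ln(0.507/0.327) / (1.7 − 0.7) = ln(1.55) / 1 = 0.4386 / 1 = 0.4386 km⁻¹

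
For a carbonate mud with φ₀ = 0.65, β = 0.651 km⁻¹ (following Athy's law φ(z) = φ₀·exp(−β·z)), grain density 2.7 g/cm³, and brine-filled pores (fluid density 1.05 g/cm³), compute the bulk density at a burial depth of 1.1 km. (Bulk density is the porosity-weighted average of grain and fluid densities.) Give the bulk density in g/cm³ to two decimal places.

2.18 g/cm³

Porosity at depth: φ = 0.65·exp(−0.651×1.1) = 0.65×0.4887 = 0.3176
Bulk density: ρ_b = (1−φ)ρ_g + φ·ρ_f = 0.6824×2.7 + 0.3176×1.05
       = 1.842 + 0.334 = 2.176 g/cm³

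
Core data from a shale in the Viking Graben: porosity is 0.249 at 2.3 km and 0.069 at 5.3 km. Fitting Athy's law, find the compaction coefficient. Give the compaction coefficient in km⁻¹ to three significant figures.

Athy: phi(z) = phi₀ e^(−βz) ⇒ phi₁/phi₂ = e^{β(z₂−z₁)} ⇒ β = ln(phi₁/phi₂)/(z₂−z₁)
β = ln(0.249/0.069) / (5.3 − 2.3) = ln(3.609) / 3 = 1.2833 / 3 = 0.4278 km⁻¹

0.428 km⁻¹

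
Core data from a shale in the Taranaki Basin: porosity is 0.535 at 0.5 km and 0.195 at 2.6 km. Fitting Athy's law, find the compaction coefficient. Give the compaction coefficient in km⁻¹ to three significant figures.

0.481 km⁻¹

Athy: φ(Z) = φ₀ e^(−kZ) ⇒ φ₁/φ₂ = e^{k(Z₂−Z₁)} ⇒ k = ln(φ₁/φ₂)/(Z₂−Z₁)
k = ln(0.535/0.195) / (2.6 − 0.5) = ln(2.744) / 2.1 = 1.0093 / 2.1 = 0.4806 km⁻¹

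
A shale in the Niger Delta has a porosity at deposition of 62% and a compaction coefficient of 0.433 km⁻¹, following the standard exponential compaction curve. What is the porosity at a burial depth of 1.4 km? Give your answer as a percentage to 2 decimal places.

33.82%

n = n₀·exp(−c·d) = 0.62 × exp(−0.433 × 1.4) = 0.62 × exp(−0.6062)
  = 0.62 × 0.5454 = 0.3382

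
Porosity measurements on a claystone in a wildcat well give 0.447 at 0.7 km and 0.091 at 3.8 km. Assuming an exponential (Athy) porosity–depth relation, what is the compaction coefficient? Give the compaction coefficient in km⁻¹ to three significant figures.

Athy: phi(z) = phi₀ e^(−βz) ⇒ phi₁/phi₂ = e^{β(z₂−z₁)} ⇒ β = ln(phi₁/phi₂)/(z₂−z₁)
β = ln(0.447/0.091) / (3.8 − 0.7) = ln(4.912) / 3.1 = 1.5917 / 3.1 = 0.5135 km⁻¹

0.513 km⁻¹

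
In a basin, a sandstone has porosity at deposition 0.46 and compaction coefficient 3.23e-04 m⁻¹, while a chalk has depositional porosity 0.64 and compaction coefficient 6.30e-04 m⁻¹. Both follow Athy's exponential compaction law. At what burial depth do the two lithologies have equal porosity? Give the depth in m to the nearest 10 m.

1080 m

Working in km (1 km = 1000 m; c in km⁻¹ = c in m⁻¹ × 1000):
Set φ₀ₐ e^(−cₐz) = φ₀ᵦ e^(−cᵦz) ⇒ ln(φ₀ₐ/φ₀ᵦ) = (cₐ − cᵦ)·z
z = ln(0.46/0.64) / (0.323 − 0.63) = -0.3302 / -0.307 = 1.076 km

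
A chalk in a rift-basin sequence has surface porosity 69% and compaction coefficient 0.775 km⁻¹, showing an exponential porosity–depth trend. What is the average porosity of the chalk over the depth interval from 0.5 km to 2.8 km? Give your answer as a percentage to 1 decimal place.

21.9%

⟨phi⟩ = (1/(Z₂−Z₁)) ∫ phi₀ e^(−cZ) dZ = phi₀·(e^(−c·Z₁) − e^(−c·Z₂)) / (c·(Z₂−Z₁))
e^(−0.775×0.5) = 0.6788; e^(−0.775×2.8) = 0.1142
⟨phi⟩ = 0.69 × (0.6788 − 0.1142) / (0.775 × 2.3) = 0.69 × 0.3167 = 0.2185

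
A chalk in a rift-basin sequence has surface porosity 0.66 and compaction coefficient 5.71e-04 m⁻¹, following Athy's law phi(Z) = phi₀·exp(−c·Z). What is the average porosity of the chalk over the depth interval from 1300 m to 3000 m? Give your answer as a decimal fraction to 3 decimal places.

Working in km (1 km = 1000 m; c in km⁻¹ = c in m⁻¹ × 1000):
⟨phi⟩ = (1/(Z₂−Z₁)) ∫ phi₀ e^(−cZ) dZ = phi₀·(e^(−c·Z₁) − e^(−c·Z₂)) / (c·(Z₂−Z₁))
e^(−0.571×1.3) = 0.4760; e^(−0.571×3) = 0.1803
⟨phi⟩ = 0.66 × (0.4760 − 0.1803) / (0.571 × 1.7) = 0.66 × 0.3046 = 0.2010

0.201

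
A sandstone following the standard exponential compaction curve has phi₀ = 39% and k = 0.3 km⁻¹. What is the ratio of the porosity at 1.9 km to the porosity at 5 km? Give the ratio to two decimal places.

2.53

phi(z₁)/phi(z₂) = e^(−k·z₁)/e^(−k·z₂) = e^{k(z₂−z₁)}
= exp(0.3 × 3.1) = exp(0.93) = 2.5345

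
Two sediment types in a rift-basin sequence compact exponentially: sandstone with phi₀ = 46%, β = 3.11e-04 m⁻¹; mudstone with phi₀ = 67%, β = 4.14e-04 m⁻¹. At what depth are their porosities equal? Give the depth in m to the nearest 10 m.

3650 m

Working in km (1 km = 1000 m; β in km⁻¹ = β in m⁻¹ × 1000):
Set phi₀ₐ e^(−βₐz) = phi₀ᵦ e^(−βᵦz) ⇒ ln(phi₀ₐ/phi₀ᵦ) = (βₐ − βᵦ)·z
z = ln(0.46/0.67) / (0.311 − 0.414) = -0.3761 / -0.103 = 3.651 km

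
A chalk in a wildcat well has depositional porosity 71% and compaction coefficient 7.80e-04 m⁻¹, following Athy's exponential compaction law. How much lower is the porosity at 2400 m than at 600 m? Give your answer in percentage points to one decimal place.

Working in km (1 km = 1000 m; c in km⁻¹ = c in m⁻¹ × 1000):
phi(0.6) = 0.71·e^(−0.78×0.6) = 0.4446
phi(2.4) = 0.71·e^(−0.78×2.4) = 0.1092
Δphi = 0.4446 − 0.1092 = 0.3354

33.5 percentage points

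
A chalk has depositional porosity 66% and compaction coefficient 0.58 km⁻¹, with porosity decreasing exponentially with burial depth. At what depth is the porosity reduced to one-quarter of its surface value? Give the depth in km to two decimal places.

2.39 km

φ/φ₀ = 1/4 ⇒ exp(−c·Z) = 1/4 ⇒ Z = ln(4) / c
Z = 1.3863 / 0.58 = 2.390 km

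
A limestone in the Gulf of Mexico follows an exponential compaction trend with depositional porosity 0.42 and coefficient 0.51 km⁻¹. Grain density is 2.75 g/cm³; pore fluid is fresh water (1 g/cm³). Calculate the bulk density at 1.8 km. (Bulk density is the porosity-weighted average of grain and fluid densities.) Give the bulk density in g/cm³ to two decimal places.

2.46 g/cm³

Porosity at depth: phi = 0.42·exp(−0.51×1.8) = 0.42×0.3993 = 0.1677
Bulk density: ρ_b = (1−phi)ρ_g + phi·ρ_f = 0.8323×2.75 + 0.1677×1
       = 2.289 + 0.168 = 2.457 g/cm³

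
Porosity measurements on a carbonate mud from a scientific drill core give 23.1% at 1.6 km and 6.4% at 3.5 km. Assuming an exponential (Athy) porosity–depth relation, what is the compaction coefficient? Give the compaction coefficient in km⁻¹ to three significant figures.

Athy: φ(z) = φ₀ e^(−βz) ⇒ φ₁/φ₂ = e^{β(z₂−z₁)} ⇒ β = ln(φ₁/φ₂)/(z₂−z₁)
β = ln(0.231/0.064) / (3.5 − 1.6) = ln(3.609) / 1.9 = 1.2835 / 1.9 = 0.6755 km⁻¹

0.676 km⁻¹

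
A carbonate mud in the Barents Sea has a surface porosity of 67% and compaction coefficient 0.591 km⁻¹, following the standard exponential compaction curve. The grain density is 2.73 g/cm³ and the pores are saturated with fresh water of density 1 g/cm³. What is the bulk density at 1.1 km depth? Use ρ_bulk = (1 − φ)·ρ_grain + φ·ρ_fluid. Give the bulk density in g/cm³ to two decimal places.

Porosity at depth: phi = 0.67·exp(−0.591×1.1) = 0.67×0.5220 = 0.3497
Bulk density: ρ_b = (1−phi)ρ_g + phi·ρ_f = 0.6503×2.73 + 0.3497×1
       = 1.775 + 0.350 = 2.125 g/cm³

2.12 g/cm³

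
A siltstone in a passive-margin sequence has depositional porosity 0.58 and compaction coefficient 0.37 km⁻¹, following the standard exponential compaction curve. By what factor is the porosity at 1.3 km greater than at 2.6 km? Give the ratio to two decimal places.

φ(Z₁)/φ(Z₂) = e^(−c·Z₁)/e^(−c·Z₂) = e^{c(Z₂−Z₁)}
= exp(0.37 × 1.3) = exp(0.481) = 1.6177

1.62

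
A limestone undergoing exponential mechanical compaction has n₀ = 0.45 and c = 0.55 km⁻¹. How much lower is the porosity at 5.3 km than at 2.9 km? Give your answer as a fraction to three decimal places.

0.067

n(2.9) = 0.45·e^(−0.55×2.9) = 0.0913
n(5.3) = 0.45·e^(−0.55×5.3) = 0.0244
Δn = 0.0913 − 0.0244 = 0.0669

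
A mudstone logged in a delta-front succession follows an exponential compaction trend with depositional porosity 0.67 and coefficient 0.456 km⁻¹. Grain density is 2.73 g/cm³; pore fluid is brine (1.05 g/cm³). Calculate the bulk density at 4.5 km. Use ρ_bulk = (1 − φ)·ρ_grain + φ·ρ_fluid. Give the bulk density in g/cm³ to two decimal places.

Porosity at depth: φ = 0.67·exp(−0.456×4.5) = 0.67×0.1285 = 0.0861
Bulk density: ρ_b = (1−φ)ρ_g + φ·ρ_f = 0.9139×2.73 + 0.0861×1.05
       = 2.495 + 0.090 = 2.585 g/cm³

2.59 g/cm³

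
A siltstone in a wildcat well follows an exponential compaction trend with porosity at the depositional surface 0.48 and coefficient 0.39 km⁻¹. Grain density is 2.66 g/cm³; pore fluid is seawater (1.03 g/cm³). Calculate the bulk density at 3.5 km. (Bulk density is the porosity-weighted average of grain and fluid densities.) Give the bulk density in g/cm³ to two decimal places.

2.46 g/cm³

Porosity at depth: phi = 0.48·exp(−0.39×3.5) = 0.48×0.2554 = 0.1226
Bulk density: ρ_b = (1−phi)ρ_g + phi·ρ_f = 0.8774×2.66 + 0.1226×1.03
       = 2.334 + 0.126 = 2.460 g/cm³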